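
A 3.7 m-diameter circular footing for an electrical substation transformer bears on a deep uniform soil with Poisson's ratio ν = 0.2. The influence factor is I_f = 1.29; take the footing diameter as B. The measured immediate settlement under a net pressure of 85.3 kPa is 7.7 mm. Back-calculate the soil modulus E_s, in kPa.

S_e = q·B·(1−ν²)/E_s · I_f  ⇒  E_s = q·B·(1−ν²)·I_f / S_e.
E_s = 85.3 × 3.7 × 0.96 × 1.29 / 0.0077 = 50760 kPa

E_s ≈ 50800 kPa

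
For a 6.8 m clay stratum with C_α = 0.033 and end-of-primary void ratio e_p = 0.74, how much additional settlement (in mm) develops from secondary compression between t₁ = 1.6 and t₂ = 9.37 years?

S_s ≈ 99 mm

Secondary compression: S_s = C_α·H/(1+e_p)·log₁₀(t₂/t₁)
S_s = 0.033×6.8/(1+0.74)×log₁₀(9.37/1.6)
    = 0.129 × 0.7676 = 0.099 m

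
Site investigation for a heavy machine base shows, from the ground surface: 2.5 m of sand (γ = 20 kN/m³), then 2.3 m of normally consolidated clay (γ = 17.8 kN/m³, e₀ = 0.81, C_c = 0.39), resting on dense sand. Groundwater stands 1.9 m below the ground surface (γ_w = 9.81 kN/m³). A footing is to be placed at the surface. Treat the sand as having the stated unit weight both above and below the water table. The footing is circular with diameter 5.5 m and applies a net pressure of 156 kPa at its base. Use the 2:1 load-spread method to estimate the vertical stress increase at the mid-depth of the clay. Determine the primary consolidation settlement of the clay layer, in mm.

S_c ≈ 155 mm

Mid-depth of clay below the ground surface: z = 2.5 + 2.3/2 = 3.65 m.
Total vertical stress at mid-clay: σ_v = 20×2.5 + 17.8×1.15 = 70.47 kPa.
Pore pressure: u = 9.81×(3.65 − 1.9) = 17.168 kPa.
Initial effective stress: σ'_0 = σ_v − u = 70.47 − 17.168 = 53.302 kPa.
Stress increase at mid-clay by the 2:1 spreading method:
Δσ ≈ qD²/(D+z)² = 156×5.5²/(5.5+3.65)² = 56.365 kPa
Final effective stress: σ'_f = σ'_0 + Δσ = 53.302 + 56.365 = 109.67 kPa.
Normally consolidated clay, so the full stress increment lies on the virgin compression line:
S_c = C_c·H/(1+e₀)·log₁₀(σ'_f/σ'_0) = 0.39×2.3/(1+0.81)×log₁₀(109.67/53.302)
    = 0.49558 × 0.31334 = 0.1553 m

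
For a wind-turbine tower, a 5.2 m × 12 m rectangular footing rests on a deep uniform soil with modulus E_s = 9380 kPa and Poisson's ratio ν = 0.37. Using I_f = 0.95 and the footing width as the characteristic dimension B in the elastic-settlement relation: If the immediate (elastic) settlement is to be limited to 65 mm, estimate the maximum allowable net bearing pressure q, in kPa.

q ≈ 143 kPa

S_e = q·B·(1−ν²)/E_s · I_f  ⇒  q = S_e·E_s / (B·(1−ν²)·I_f).
q = 0.065 × 9380 / (5.2 × 0.8631 × 0.95) = 143 kPa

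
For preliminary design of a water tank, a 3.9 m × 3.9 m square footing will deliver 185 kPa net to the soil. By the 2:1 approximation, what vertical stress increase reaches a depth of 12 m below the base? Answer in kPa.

Δσ_z ≈ 11.1 kPa

By the 2:1 method the load spreads at 1 horizontal : 2 vertical, so at depth z the loaded area has grown by z in each plan dimension:
Δσ = qBL/((B+z)(L+z)) = 185×3.9×3.9/((3.9+12)(3.9+12)) = 11.13 kPa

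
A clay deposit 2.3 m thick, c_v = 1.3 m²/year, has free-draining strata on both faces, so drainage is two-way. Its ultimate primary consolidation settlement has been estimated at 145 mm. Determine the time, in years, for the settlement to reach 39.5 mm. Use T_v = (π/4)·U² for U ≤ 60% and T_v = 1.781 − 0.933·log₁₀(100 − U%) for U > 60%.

Drainage path length: H_d = H/2 = 1.15 m (double drainage).
U = S(t)/S_ult = 39.5/145 = 0.2724.
U ≤ 60%: T_v = (π/4)·U² = (π/4)×0.27241² = 0.058284.
t = T_v·H_d²/c_v = 0.058284×1.15²/1.3 = 0.05929 years.

t ≈ 0.0593 years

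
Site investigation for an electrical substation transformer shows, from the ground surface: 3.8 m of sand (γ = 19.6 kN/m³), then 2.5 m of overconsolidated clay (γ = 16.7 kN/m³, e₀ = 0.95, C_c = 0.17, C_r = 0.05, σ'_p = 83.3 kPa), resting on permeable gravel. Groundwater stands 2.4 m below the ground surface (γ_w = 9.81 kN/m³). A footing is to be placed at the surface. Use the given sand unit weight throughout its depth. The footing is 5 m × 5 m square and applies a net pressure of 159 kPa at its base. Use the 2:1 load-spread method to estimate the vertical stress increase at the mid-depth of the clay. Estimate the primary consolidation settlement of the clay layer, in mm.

Mid-depth of clay below the ground surface: z = 3.8 + 2.5/2 = 5.05 m.
Total vertical stress at mid-clay: σ_v = 19.6×3.8 + 16.7×1.25 = 95.355 kPa.
Pore pressure: u = 9.81×(5.05 − 2.4) = 25.997 kPa.
Initial effective stress: σ'_0 = σ_v − u = 95.355 − 25.997 = 69.358 kPa.
Stress increase at mid-clay by the 2:1 spreading method:
Δσ = qBL/((B+z)(L+z)) = 159×5×5/((5+5.05)(5+5.05)) = 39.355 kPa
Final effective stress: σ'_f = 69.358 + 39.355 = 108.71 kPa.
σ'_f = 108.71 > σ'_p = 83.3 kPa, so the stress path crosses the preconsolidation pressure — recompression up to σ'_p, then virgin compression beyond:
S_c = H/(1+e₀)·[C_r·log₁₀(σ'_p/σ'_0) + C_c·log₁₀(σ'_f/σ'_p)]
    = 2.5/1.95 × [0.05×log₁₀(83.3/69.358) + 0.17×log₁₀(108.71/83.3)]
    = 1.2821 × [0.0039774 + 0.019656] = 0.0303 m

S_c ≈ 30.3 mm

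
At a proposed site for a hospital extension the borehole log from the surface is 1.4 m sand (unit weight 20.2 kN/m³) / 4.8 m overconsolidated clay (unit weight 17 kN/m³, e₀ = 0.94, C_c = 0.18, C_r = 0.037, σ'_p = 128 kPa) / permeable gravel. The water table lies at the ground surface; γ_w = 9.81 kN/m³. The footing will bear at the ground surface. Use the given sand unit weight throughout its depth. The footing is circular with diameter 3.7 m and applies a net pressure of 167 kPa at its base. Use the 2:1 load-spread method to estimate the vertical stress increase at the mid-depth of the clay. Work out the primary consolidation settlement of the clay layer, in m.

S_c ≈ 0.0327 m

Mid-depth of clay below the ground surface: z = 1.4 + 4.8/2 = 3.8 m.
Total vertical stress at mid-clay: σ_v = 20.2×1.4 + 17×2.4 = 69.08 kPa.
Pore pressure: u = 9.81×(3.8 − 0) = 37.278 kPa.
Initial effective stress: σ'_0 = σ_v − u = 69.08 − 37.278 = 31.802 kPa.
Stress increase at mid-clay by the 2:1 spreading method:
Δσ ≈ qD²/(D+z)² = 167×3.7²/(3.7+3.8)² = 40.644 kPa
Final effective stress: σ'_f = 31.802 + 40.644 = 72.446 kPa.
σ'_f = 72.446 ≤ σ'_p = 128 kPa, so the clay remains overconsolidated and only the recompression index applies:
S_c = C_r·H/(1+e₀)·log₁₀(σ'_f/σ'_0) = 0.037×4.8/1.94×log₁₀(72.446/31.802)
    = 0.091545 × 0.35756 = 0.03273 m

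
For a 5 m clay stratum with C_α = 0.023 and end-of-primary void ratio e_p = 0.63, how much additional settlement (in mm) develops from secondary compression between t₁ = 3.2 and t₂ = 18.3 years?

Secondary compression: S_s = C_α·H/(1+e_p)·log₁₀(t₂/t₁)
S_s = 0.023×5/(1+0.63)×log₁₀(18.3/3.2)
    = 0.07055 × 0.7573 = 0.05343 m

S_s ≈ 53.4 mm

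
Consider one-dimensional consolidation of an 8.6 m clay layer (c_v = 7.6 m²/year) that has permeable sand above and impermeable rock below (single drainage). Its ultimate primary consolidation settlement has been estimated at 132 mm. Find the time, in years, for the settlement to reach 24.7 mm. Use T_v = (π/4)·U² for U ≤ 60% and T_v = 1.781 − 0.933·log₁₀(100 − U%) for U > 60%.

Drainage path length: H_d = H = 8.6 m (single drainage).
U = S(t)/S_ult = 24.7/132 = 0.1871.
U ≤ 60%: T_v = (π/4)·U² = (π/4)×0.18712² = 0.0275.
t = T_v·H_d²/c_v = 0.0275×8.6²/7.6 = 0.2676 years.

t ≈ 0.268 years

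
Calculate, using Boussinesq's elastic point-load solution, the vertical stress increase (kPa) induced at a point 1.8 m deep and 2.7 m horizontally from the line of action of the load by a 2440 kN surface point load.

Boussinesq vertical stress below a point load on an elastic half-space:
Δσ_z = 3P/(2πz²) · [1 + (r/z)²]^(−5/2)
r/z = 2.7/1.8 = 1.5; [1+(r/z)²]^(−5/2) = 0.052516.
Δσ_z = 3×2440/(2π×1.8²) × 0.052516 = 359.57 × 0.052516 = 18.88 kPa

Δσ_z ≈ 18.9 kPa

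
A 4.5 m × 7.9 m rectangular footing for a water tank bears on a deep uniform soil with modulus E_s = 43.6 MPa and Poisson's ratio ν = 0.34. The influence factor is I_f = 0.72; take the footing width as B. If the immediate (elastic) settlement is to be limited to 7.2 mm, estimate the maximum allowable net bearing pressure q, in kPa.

E_s = 43.6 MPa = 43600 kPa.
S_e = q·B·(1−ν²)/E_s · I_f  ⇒  q = S_e·E_s / (B·(1−ν²)·I_f).
q = 0.0072 × 43600 / (4.5 × 0.8844 × 0.72) = 109.6 kPa

q ≈ 110 kPa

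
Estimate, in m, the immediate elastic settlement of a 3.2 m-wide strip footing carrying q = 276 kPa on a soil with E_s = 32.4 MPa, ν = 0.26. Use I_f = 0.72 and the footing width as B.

S_e ≈ 0.0183 m

Immediate (elastic) settlement: S_e = q·B·(1−ν²)/E_s · I_f.
E_s = 32.4 MPa = 32400 kPa.
S_e = 276 × 3.2 × (1 − 0.26²) / 32400 × 0.72
    = 276 × 3.2 × 0.9324 / 32400 × 0.72
    = 0.0183 m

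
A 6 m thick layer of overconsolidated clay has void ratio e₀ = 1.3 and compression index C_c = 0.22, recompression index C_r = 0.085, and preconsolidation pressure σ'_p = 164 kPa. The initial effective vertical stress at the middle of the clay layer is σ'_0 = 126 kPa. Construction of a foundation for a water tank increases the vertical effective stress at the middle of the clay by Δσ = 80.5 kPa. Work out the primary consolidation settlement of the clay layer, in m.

S_c ≈ 0.0828 m

Final effective stress: σ'_f = 126 + 80.5 = 206.5 kPa.
σ'_f = 206.5 > σ'_p = 164 kPa, so the stress path crosses the preconsolidation pressure — recompression up to σ'_p, then virgin compression beyond:
S_c = H/(1+e₀)·[C_r·log₁₀(σ'_p/σ'_0) + C_c·log₁₀(σ'_f/σ'_p)]
    = 6/2.3 × [0.085×log₁₀(164/126) + 0.22×log₁₀(206.5/164)]
    = 2.6087 × [0.0097302 + 0.022017] = 0.08282 m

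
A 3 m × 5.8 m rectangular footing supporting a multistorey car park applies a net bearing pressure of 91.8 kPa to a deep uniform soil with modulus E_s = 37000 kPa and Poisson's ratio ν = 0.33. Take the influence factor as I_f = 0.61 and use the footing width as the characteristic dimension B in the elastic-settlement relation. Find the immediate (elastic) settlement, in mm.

S_e ≈ 4.05 mm

Immediate (elastic) settlement: S_e = q·B·(1−ν²)/E_s · I_f.
S_e = 91.8 × 3 × (1 − 0.33²) / 37000 × 0.61
    = 91.8 × 3 × 0.8911 / 37000 × 0.61
    = 0.004046 m = 4.046 mm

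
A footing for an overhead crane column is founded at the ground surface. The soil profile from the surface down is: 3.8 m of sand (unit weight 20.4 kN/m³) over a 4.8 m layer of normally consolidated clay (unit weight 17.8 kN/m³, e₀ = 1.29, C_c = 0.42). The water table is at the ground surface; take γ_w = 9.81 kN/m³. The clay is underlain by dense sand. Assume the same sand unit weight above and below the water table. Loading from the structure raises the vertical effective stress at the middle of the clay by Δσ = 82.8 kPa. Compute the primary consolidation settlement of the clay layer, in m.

S_c ≈ 0.334 m

Mid-depth of clay below the ground surface: z = 3.8 + 4.8/2 = 6.2 m.
Total vertical stress at mid-clay: σ_v = 20.4×3.8 + 17.8×2.4 = 120.24 kPa.
Pore pressure: u = 9.81×(6.2 − 0) = 60.822 kPa.
Initial effective stress: σ'_0 = σ_v − u = 120.24 − 60.822 = 59.418 kPa.
Final effective stress: σ'_f = σ'_0 + Δσ = 59.418 + 82.8 = 142.22 kPa.
Normally consolidated clay, so the full stress increment lies on the virgin compression line:
S_c = C_c·H/(1+e₀)·log₁₀(σ'_f/σ'_0) = 0.42×4.8/(1+1.29)×log₁₀(142.22/59.418)
    = 0.88035 × 0.37904 = 0.3337 m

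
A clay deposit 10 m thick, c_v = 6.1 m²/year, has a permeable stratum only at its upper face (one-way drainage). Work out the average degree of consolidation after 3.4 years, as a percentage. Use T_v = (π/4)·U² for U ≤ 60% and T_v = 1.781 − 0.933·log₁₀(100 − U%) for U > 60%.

U ≈ 51.4 %

Drainage path length: H_d = H = 10 m (single drainage).
T_v = c_v·t/H_d² = 6.1×3.4/10² = 0.2074.
T_v = 0.2074 corresponds to the U ≤ 60% branch:
U = √(4T_v/π) = 0.5139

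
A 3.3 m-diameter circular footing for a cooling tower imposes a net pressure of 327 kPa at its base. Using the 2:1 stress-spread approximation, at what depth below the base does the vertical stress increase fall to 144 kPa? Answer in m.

2:1 spreading — at depth z the loaded area has grown by z in each plan dimension:
qD²/(D+z)² = Δσ_z ⇒ z = D(√(q/Δσ_z) − 1) = 3.3×(√(327/144) − 1) = 1.673 m

z ≈ 1.67 m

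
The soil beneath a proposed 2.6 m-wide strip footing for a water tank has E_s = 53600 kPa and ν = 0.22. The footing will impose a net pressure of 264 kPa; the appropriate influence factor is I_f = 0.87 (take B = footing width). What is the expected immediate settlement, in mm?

Immediate (elastic) settlement: S_e = q·B·(1−ν²)/E_s · I_f.
S_e = 264 × 2.6 × (1 − 0.22²) / 53600 × 0.87
    = 264 × 2.6 × 0.9516 / 53600 × 0.87
    = 0.0106 m = 10.6 mm

S_e ≈ 10.6 mm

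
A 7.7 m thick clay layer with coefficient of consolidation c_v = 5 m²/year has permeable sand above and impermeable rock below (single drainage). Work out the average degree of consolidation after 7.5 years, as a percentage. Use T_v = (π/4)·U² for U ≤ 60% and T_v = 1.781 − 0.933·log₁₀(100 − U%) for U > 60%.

Drainage path length: H_d = H = 7.7 m (single drainage).
T_v = c_v·t/H_d² = 5×7.5/7.7² = 0.63248.
T_v = 0.63248 corresponds to the U > 60% branch:
U = 1 − 10^((1.781 − T_v)/0.933)/100 = 0.8298

U ≈ 83 %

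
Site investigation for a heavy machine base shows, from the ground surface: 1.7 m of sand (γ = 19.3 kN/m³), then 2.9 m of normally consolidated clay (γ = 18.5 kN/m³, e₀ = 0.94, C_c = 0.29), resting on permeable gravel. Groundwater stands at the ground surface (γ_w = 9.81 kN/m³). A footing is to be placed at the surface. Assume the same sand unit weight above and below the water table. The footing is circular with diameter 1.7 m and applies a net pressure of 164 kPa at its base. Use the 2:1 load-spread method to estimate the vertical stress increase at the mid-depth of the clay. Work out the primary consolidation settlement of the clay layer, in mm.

S_c ≈ 100 mm

Mid-depth of clay below the ground surface: z = 1.7 + 2.9/2 = 3.15 m.
Total vertical stress at mid-clay: σ_v = 19.3×1.7 + 18.5×1.45 = 59.635 kPa.
Pore pressure: u = 9.81×(3.15 − 0) = 30.902 kPa.
Initial effective stress: σ'_0 = σ_v − u = 59.635 − 30.902 = 28.733 kPa.
Stress increase at mid-clay by the 2:1 spreading method:
Δσ ≈ qD²/(D+z)² = 164×1.7²/(1.7+3.15)² = 20.149 kPa
Final effective stress: σ'_f = σ'_0 + Δσ = 28.733 + 20.149 = 48.882 kPa.
Normally consolidated clay, so the full stress increment lies on the virgin compression line:
S_c = C_c·H/(1+e₀)·log₁₀(σ'_f/σ'_0) = 0.29×2.9/(1+0.94)×log₁₀(48.882/28.733)
    = 0.43351 × 0.23077 = 0.1 m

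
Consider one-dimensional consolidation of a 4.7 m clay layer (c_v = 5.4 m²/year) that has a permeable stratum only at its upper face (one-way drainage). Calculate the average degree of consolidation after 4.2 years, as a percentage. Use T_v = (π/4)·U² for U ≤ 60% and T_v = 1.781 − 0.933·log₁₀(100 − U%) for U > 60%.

Drainage path length: H_d = H = 4.7 m (single drainage).
T_v = c_v·t/H_d² = 5.4×4.2/4.7² = 1.0267.
T_v = 1.0267 corresponds to the U > 60% branch:
U = 1 − 10^((1.781 − T_v)/0.933)/100 = 0.9357

U ≈ 93.6 %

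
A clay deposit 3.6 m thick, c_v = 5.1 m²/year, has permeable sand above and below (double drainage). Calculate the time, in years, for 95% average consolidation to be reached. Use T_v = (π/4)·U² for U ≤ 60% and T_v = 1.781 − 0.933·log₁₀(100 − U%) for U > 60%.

t ≈ 0.717 years

Drainage path length: H_d = H/2 = 1.8 m (double drainage).
U > 60%: T_v = 1.781 − 0.933·log₁₀(100 − 95) = 1.1289.
t = T_v·H_d²/c_v = 1.1289×1.8²/5.1 = 0.7172 years.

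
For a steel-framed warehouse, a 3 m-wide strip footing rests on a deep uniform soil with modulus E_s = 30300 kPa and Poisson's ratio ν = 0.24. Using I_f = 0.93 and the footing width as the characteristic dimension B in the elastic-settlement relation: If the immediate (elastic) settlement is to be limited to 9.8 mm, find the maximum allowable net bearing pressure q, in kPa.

q ≈ 113 kPa

S_e = q·B·(1−ν²)/E_s · I_f  ⇒  q = S_e·E_s / (B·(1−ν²)·I_f).
q = 0.0098 × 30300 / (3 × 0.9424 × 0.93) = 112.9 kPa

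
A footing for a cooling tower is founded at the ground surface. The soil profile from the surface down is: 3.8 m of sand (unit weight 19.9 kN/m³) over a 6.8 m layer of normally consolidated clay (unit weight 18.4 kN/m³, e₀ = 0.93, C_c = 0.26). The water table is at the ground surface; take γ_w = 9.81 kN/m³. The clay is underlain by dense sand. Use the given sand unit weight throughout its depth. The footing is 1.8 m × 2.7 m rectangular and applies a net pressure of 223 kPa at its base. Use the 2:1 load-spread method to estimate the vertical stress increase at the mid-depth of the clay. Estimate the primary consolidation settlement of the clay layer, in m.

S_c ≈ 0.0659 m

Mid-depth of clay below the ground surface: z = 3.8 + 6.8/2 = 7.2 m.
Total vertical stress at mid-clay: σ_v = 19.9×3.8 + 18.4×3.4 = 138.18 kPa.
Pore pressure: u = 9.81×(7.2 − 0) = 70.632 kPa.
Initial effective stress: σ'_0 = σ_v − u = 138.18 − 70.632 = 67.548 kPa.
Stress increase at mid-clay by the 2:1 spreading method:
Δσ = qBL/((B+z)(L+z)) = 223×1.8×2.7/((1.8+7.2)(2.7+7.2)) = 12.164 kPa
Final effective stress: σ'_f = σ'_0 + Δσ = 67.548 + 12.164 = 79.712 kPa.
Normally consolidated clay, so the full stress increment lies on the virgin compression line:
S_c = C_c·H/(1+e₀)·log₁₀(σ'_f/σ'_0) = 0.26×6.8/(1+0.93)×log₁₀(79.712/67.548)
    = 0.91606 × 0.071911 = 0.06587 m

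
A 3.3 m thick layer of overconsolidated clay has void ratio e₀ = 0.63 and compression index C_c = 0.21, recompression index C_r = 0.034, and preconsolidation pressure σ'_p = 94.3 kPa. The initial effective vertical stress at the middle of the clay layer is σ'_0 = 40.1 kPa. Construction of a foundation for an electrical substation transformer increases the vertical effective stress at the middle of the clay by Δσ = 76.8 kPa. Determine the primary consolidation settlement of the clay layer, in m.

Final effective stress: σ'_f = 40.1 + 76.8 = 116.9 kPa.
σ'_f = 116.9 > σ'_p = 94.3 kPa, so the stress path crosses the preconsolidation pressure — recompression up to σ'_p, then virgin compression beyond:
S_c = H/(1+e₀)·[C_r·log₁₀(σ'_p/σ'_0) + C_c·log₁₀(σ'_f/σ'_p)]
    = 3.3/1.63 × [0.034×log₁₀(94.3/40.1) + 0.21×log₁₀(116.9/94.3)]
    = 2.0245 × [0.012626 + 0.019594] = 0.06523 m

S_c ≈ 0.0652 m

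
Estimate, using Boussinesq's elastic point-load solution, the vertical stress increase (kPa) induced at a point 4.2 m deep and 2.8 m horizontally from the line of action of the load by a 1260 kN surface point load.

Δσ_z ≈ 13.6 kPa

Boussinesq vertical stress below a point load on an elastic half-space:
Δσ_z = 3P/(2πz²) · [1 + (r/z)²]^(−5/2)
r/z = 2.8/4.2 = 0.66667; [1+(r/z)²]^(−5/2) = 0.39879.
Δσ_z = 3×1260/(2π×4.2²) × 0.39879 = 34.105 × 0.39879 = 13.6 kPa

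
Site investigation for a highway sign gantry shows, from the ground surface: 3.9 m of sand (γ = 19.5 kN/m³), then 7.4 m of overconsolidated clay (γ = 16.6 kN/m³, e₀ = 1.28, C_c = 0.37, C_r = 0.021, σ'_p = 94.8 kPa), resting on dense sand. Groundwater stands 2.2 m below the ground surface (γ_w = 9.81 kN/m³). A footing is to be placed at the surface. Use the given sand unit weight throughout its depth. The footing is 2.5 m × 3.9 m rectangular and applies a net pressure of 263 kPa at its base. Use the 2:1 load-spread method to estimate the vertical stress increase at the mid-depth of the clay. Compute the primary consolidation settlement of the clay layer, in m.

S_c ≈ 0.0644 m

Mid-depth of clay below the ground surface: z = 3.9 + 7.4/2 = 7.6 m.
Total vertical stress at mid-clay: σ_v = 19.5×3.9 + 16.6×3.7 = 137.47 kPa.
Pore pressure: u = 9.81×(7.6 − 2.2) = 52.974 kPa.
Initial effective stress: σ'_0 = σ_v − u = 137.47 − 52.974 = 84.496 kPa.
Stress increase at mid-clay by the 2:1 spreading method:
Δσ = qBL/((B+z)(L+z)) = 263×2.5×3.9/((2.5+7.6)(3.9+7.6)) = 22.077 kPa
Final effective stress: σ'_f = 84.496 + 22.077 = 106.57 kPa.
σ'_f = 106.57 > σ'_p = 94.8 kPa, so the stress path crosses the preconsolidation pressure — recompression up to σ'_p, then virgin compression beyond:
S_c = H/(1+e₀)·[C_r·log₁₀(σ'_p/σ'_0) + C_c·log₁₀(σ'_f/σ'_p)]
    = 7.4/2.28 × [0.021×log₁₀(94.8/84.496) + 0.37×log₁₀(106.57/94.8)]
    = 3.2456 × [0.0010494 + 0.018806] = 0.06444 m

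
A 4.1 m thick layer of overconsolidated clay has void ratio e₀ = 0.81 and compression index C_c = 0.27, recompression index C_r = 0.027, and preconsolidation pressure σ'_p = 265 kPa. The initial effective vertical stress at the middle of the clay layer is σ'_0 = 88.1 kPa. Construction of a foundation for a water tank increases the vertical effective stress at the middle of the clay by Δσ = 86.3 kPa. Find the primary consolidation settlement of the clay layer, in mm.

S_c ≈ 18.1 mm

Final effective stress: σ'_f = 88.1 + 86.3 = 174.4 kPa.
σ'_f = 174.4 ≤ σ'_p = 265 kPa, so the clay remains overconsolidated and only the recompression index applies:
S_c = C_r·H/(1+e₀)·log₁₀(σ'_f/σ'_0) = 0.027×4.1/1.81×log₁₀(174.4/88.1)
    = 0.06116 × 0.29657 = 0.01814 m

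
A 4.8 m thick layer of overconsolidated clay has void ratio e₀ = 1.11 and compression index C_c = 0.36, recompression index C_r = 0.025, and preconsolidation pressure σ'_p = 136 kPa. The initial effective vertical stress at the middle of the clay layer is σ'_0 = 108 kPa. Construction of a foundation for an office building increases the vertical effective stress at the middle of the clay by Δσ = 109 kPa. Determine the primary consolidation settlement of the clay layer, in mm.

Final effective stress: σ'_f = 108 + 109 = 217 kPa.
σ'_f = 217 > σ'_p = 136 kPa, so the stress path crosses the preconsolidation pressure — recompression up to σ'_p, then virgin compression beyond:
S_c = H/(1+e₀)·[C_r·log₁₀(σ'_p/σ'_0) + C_c·log₁₀(σ'_f/σ'_p)]
    = 4.8/2.11 × [0.025×log₁₀(136/108) + 0.36×log₁₀(217/136)]
    = 2.2749 × [0.0025029 + 0.073051] = 0.1719 m

S_c ≈ 172 mm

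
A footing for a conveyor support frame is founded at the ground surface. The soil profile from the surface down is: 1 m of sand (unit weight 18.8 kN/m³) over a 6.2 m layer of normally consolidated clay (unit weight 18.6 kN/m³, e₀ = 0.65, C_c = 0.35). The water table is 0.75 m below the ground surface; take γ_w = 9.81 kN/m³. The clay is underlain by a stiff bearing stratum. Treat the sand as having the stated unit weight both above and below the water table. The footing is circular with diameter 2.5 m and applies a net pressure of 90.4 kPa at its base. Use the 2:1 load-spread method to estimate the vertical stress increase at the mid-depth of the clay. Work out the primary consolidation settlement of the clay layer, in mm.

Mid-depth of clay below the ground surface: z = 1 + 6.2/2 = 4.1 m.
Total vertical stress at mid-clay: σ_v = 18.8×1 + 18.6×3.1 = 76.46 kPa.
Pore pressure: u = 9.81×(4.1 − 0.75) = 32.864 kPa.
Initial effective stress: σ'_0 = σ_v − u = 76.46 − 32.864 = 43.596 kPa.
Stress increase at mid-clay by the 2:1 spreading method:
Δσ ≈ qD²/(D+z)² = 90.4×2.5²/(2.5+4.1)² = 12.971 kPa
Final effective stress: σ'_f = σ'_0 + Δσ = 43.596 + 12.971 = 56.567 kPa.
Normally consolidated clay, so the full stress increment lies on the virgin compression line:
S_c = C_c·H/(1+e₀)·log₁₀(σ'_f/σ'_0) = 0.35×6.2/(1+0.65)×log₁₀(56.567/43.596)
    = 1.3152 × 0.11312 = 0.1488 m

S_c ≈ 149 mm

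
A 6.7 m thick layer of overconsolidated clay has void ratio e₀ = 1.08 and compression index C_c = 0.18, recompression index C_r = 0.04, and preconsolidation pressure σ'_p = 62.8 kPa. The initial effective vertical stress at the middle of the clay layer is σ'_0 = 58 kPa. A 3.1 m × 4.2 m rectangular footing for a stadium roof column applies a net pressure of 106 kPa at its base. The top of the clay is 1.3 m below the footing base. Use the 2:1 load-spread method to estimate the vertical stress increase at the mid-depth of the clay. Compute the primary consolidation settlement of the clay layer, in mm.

S_c ≈ 59.4 mm

Mid-depth of clay below the footing base: z = 1.3 + 6.7/2 = 4.65 m.
Stress increase at mid-clay by the 2:1 spreading method:
Δσ = qBL/((B+z)(L+z)) = 106×3.1×4.2/((3.1+4.65)(4.2+4.65)) = 20.122 kPa
Final effective stress: σ'_f = 58 + 20.122 = 78.122 kPa.
σ'_f = 78.122 > σ'_p = 62.8 kPa, so the stress path crosses the preconsolidation pressure — recompression up to σ'_p, then virgin compression beyond:
S_c = H/(1+e₀)·[C_r·log₁₀(σ'_p/σ'_0) + C_c·log₁₀(σ'_f/σ'_p)]
    = 6.7/2.08 × [0.04×log₁₀(62.8/58) + 0.18×log₁₀(78.122/62.8)]
    = 3.2212 × [0.0013813 + 0.017066] = 0.05942 m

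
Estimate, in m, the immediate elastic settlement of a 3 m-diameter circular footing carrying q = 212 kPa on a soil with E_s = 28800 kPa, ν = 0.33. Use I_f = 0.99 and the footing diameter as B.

S_e ≈ 0.0195 m

Immediate (elastic) settlement: S_e = q·B·(1−ν²)/E_s · I_f.
S_e = 212 × 3 × (1 − 0.33²) / 28800 × 0.99
    = 212 × 3 × 0.8911 / 28800 × 0.99
    = 0.01948 m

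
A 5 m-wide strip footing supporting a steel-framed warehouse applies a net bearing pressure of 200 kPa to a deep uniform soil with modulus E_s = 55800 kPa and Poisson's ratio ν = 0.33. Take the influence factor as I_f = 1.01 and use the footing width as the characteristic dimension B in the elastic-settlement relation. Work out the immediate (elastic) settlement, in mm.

S_e ≈ 16.1 mm

Immediate (elastic) settlement: S_e = q·B·(1−ν²)/E_s · I_f.
S_e = 200 × 5 × (1 − 0.33²) / 55800 × 1.01
    = 200 × 5 × 0.8911 / 55800 × 1.01
    = 0.01613 m = 16.13 mm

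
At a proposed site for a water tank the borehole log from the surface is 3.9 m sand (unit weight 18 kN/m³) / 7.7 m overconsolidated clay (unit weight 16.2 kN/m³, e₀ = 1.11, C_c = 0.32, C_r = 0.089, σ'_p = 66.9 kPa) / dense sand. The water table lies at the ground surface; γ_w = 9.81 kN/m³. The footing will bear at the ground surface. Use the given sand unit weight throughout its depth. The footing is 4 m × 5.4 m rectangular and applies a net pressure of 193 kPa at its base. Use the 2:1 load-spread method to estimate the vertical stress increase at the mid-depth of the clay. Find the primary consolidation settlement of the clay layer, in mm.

S_c ≈ 136 mm

Mid-depth of clay below the ground surface: z = 3.9 + 7.7/2 = 7.75 m.
Total vertical stress at mid-clay: σ_v = 18×3.9 + 16.2×3.85 = 132.57 kPa.
Pore pressure: u = 9.81×(7.75 − 0) = 76.028 kPa.
Initial effective stress: σ'_0 = σ_v − u = 132.57 − 76.028 = 56.542 kPa.
Stress increase at mid-clay by the 2:1 spreading method:
Δσ = qBL/((B+z)(L+z)) = 193×4×5.4/((4+7.75)(5.4+7.75)) = 26.98 kPa
Final effective stress: σ'_f = 56.542 + 26.98 = 83.522 kPa.
σ'_f = 83.522 > σ'_p = 66.9 kPa, so the stress path crosses the preconsolidation pressure — recompression up to σ'_p, then virgin compression beyond:
S_c = H/(1+e₀)·[C_r·log₁₀(σ'_p/σ'_0) + C_c·log₁₀(σ'_f/σ'_p)]
    = 7.7/2.11 × [0.089×log₁₀(66.9/56.542) + 0.32×log₁₀(83.522/66.9)]
    = 3.6493 × [0.0065019 + 0.03084] = 0.1363 m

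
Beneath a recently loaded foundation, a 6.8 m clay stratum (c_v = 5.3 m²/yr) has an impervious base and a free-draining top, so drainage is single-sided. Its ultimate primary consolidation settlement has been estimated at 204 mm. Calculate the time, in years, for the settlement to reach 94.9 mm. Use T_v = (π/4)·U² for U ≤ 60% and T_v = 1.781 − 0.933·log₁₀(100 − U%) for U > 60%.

t ≈ 1.48 years

Drainage path length: H_d = H = 6.8 m (single drainage).
U = S(t)/S_ult = 94.9/204 = 0.4652.
U ≤ 60%: T_v = (π/4)·U² = (π/4)×0.4652² = 0.16997.
t = T_v·H_d²/c_v = 0.16997×6.8²/5.3 = 1.483 years.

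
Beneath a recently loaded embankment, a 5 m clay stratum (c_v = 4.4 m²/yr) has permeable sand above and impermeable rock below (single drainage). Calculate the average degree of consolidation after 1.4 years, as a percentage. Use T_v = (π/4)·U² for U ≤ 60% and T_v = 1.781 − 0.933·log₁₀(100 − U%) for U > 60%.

Drainage path length: H_d = H = 5 m (single drainage).
T_v = c_v·t/H_d² = 4.4×1.4/5² = 0.2464.
T_v = 0.2464 corresponds to the U ≤ 60% branch:
U = √(4T_v/π) = 0.5601

U ≈ 56 %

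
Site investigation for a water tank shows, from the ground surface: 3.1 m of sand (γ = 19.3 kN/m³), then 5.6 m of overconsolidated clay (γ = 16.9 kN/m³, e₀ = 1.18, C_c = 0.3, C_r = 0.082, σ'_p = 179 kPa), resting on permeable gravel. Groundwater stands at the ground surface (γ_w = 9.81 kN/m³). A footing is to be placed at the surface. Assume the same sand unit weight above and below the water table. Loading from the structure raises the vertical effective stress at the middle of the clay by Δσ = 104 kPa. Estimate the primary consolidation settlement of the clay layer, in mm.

S_c ≈ 104 mm

Mid-depth of clay below the ground surface: z = 3.1 + 5.6/2 = 5.9 m.
Total vertical stress at mid-clay: σ_v = 19.3×3.1 + 16.9×2.8 = 107.15 kPa.
Pore pressure: u = 9.81×(5.9 − 0) = 57.879 kPa.
Initial effective stress: σ'_0 = σ_v − u = 107.15 − 57.879 = 49.271 kPa.
Final effective stress: σ'_f = 49.271 + 104 = 153.27 kPa.
σ'_f = 153.27 ≤ σ'_p = 179 kPa, so the clay remains overconsolidated and only the recompression index applies:
S_c = C_r·H/(1+e₀)·log₁₀(σ'_f/σ'_0) = 0.082×5.6/2.18×log₁₀(153.27/49.271)
    = 0.21064 × 0.49287 = 0.1038 m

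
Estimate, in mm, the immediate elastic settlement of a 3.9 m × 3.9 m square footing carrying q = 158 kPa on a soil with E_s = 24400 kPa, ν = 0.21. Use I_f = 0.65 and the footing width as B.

S_e ≈ 15.7 mm

Immediate (elastic) settlement: S_e = q·B·(1−ν²)/E_s · I_f.
S_e = 158 × 3.9 × (1 − 0.21²) / 24400 × 0.65
    = 158 × 3.9 × 0.9559 / 24400 × 0.65
    = 0.01569 m = 15.69 mm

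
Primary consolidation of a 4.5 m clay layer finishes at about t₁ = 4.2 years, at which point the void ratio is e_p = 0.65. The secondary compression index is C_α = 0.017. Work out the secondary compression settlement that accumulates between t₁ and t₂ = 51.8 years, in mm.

Secondary compression: S_s = C_α·H/(1+e_p)·log₁₀(t₂/t₁)
S_s = 0.017×4.5/(1+0.65)×log₁₀(51.8/4.2)
    = 0.04636 × 1.091 = 0.05059 m

S_s ≈ 50.6 mm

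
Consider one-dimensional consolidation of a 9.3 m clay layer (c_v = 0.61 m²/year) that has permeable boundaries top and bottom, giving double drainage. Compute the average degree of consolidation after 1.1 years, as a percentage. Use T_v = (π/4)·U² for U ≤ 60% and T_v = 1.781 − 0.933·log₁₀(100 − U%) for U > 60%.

Drainage path length: H_d = H/2 = 4.65 m (double drainage).
T_v = c_v·t/H_d² = 0.61×1.1/4.65² = 0.031032.
T_v = 0.031032 corresponds to the U ≤ 60% branch:
U = √(4T_v/π) = 0.1988

U ≈ 19.9 %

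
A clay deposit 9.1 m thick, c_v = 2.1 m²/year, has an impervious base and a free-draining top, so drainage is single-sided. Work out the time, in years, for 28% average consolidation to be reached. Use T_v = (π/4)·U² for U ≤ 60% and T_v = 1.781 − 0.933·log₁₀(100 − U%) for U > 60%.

Drainage path length: H_d = H = 9.1 m (single drainage).
U ≤ 60%: T_v = (π/4)·U² = (π/4)×0.28² = 0.061575.
t = T_v·H_d²/c_v = 0.061575×9.1²/2.1 = 2.428 years.

t ≈ 2.43 years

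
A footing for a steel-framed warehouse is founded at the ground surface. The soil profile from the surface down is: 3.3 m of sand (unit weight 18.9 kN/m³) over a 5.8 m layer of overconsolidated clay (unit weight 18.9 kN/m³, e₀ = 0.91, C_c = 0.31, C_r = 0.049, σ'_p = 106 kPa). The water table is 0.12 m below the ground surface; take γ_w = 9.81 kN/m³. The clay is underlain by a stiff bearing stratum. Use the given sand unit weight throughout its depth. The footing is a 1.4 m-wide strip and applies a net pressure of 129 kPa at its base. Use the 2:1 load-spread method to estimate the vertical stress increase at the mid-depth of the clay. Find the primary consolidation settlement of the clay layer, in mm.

Mid-depth of clay below the ground surface: z = 3.3 + 5.8/2 = 6.2 m.
Total vertical stress at mid-clay: σ_v = 18.9×3.3 + 18.9×2.9 = 117.18 kPa.
Pore pressure: u = 9.81×(6.2 − 0.12) = 59.645 kPa.
Initial effective stress: σ'_0 = σ_v − u = 117.18 − 59.645 = 57.535 kPa.
Stress increase at mid-clay by the 2:1 spreading method:
Δσ = qB/(B+z) = 129×1.4/(1.4+6.2) = 23.763 kPa
Final effective stress: σ'_f = 57.535 + 23.763 = 81.298 kPa.
σ'_f = 81.298 ≤ σ'_p = 106 kPa, so the clay remains overconsolidated and only the recompression index applies:
S_c = C_r·H/(1+e₀)·log₁₀(σ'_f/σ'_0) = 0.049×5.8/1.91×log₁₀(81.298/57.535)
    = 0.14879 × 0.15015 = 0.02234 m

S_c ≈ 22.3 mm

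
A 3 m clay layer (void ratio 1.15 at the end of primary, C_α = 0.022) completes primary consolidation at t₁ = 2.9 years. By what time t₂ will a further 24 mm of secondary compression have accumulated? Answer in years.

S_s = C_α·H/(1+e_p)·log₁₀(t₂/t₁) ⇒ log₁₀(t₂/t₁) = S_s·(1+e_p)/(C_α·H).
log₁₀(t₂/t₁) = 0.024 × (1+1.15) / (0.022×3) = 0.7818
t₂ = t₁ × 10^0.7818 = 2.9 × 6.051 = 17.55 years

t₂ ≈ 17.5 years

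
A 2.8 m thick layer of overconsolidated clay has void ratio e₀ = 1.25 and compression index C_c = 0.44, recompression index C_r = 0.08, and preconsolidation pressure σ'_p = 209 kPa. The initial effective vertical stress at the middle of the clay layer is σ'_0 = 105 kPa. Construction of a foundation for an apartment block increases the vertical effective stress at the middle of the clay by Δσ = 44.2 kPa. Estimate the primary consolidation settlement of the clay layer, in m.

S_c ≈ 0.0152 m

Final effective stress: σ'_f = 105 + 44.2 = 149.2 kPa.
σ'_f = 149.2 ≤ σ'_p = 209 kPa, so the clay remains overconsolidated and only the recompression index applies:
S_c = C_r·H/(1+e₀)·log₁₀(σ'_f/σ'_0) = 0.08×2.8/2.25×log₁₀(149.2/105)
    = 0.099552 × 0.15258 = 0.01519 m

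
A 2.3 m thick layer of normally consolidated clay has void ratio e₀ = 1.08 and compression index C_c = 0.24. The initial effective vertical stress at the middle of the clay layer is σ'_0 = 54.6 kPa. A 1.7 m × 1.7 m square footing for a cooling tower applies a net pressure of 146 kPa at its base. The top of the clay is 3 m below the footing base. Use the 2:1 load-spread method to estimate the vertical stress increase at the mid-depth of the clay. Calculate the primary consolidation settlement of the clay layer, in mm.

S_c ≈ 23.5 mm

Mid-depth of clay below the footing base: z = 3 + 2.3/2 = 4.15 m.
Stress increase at mid-clay by the 2:1 spreading method:
Δσ = qBL/((B+z)(L+z)) = 146×1.7×1.7/((1.7+4.15)(1.7+4.15)) = 12.329 kPa
Final effective stress: σ'_f = σ'_0 + Δσ = 54.6 + 12.329 = 66.929 kPa.
Normally consolidated clay, so the full stress increment lies on the virgin compression line:
S_c = C_c·H/(1+e₀)·log₁₀(σ'_f/σ'_0) = 0.24×2.3/(1+1.08)×log₁₀(66.929/54.6)
    = 0.26538 × 0.088422 = 0.02347 m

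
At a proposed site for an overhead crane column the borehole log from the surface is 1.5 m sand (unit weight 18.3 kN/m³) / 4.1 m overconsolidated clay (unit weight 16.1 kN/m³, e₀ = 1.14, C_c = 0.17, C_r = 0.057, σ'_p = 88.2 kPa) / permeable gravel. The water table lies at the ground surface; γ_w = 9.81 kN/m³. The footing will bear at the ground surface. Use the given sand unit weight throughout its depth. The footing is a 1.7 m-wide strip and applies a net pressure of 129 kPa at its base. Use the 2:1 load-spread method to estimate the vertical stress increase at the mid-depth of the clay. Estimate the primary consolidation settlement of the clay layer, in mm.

Mid-depth of clay below the ground surface: z = 1.5 + 4.1/2 = 3.55 m.
Total vertical stress at mid-clay: σ_v = 18.3×1.5 + 16.1×2.05 = 60.455 kPa.
Pore pressure: u = 9.81×(3.55 − 0) = 34.825 kPa.
Initial effective stress: σ'_0 = σ_v − u = 60.455 − 34.825 = 25.63 kPa.
Stress increase at mid-clay by the 2:1 spreading method:
Δσ = qB/(B+z) = 129×1.7/(1.7+3.55) = 41.771 kPa
Final effective stress: σ'_f = 25.63 + 41.771 = 67.401 kPa.
σ'_f = 67.401 ≤ σ'_p = 88.2 kPa, so the clay remains overconsolidated and only the recompression index applies:
S_c = C_r·H/(1+e₀)·log₁₀(σ'_f/σ'_0) = 0.057×4.1/2.14×log₁₀(67.401/25.63)
    = 0.10921 × 0.41992 = 0.04586 m

S_c ≈ 45.9 mm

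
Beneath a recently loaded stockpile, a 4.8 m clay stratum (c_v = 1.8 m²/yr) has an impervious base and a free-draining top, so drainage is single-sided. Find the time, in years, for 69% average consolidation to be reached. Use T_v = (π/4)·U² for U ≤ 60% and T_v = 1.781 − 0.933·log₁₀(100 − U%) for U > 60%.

t ≈ 4.99 years

Drainage path length: H_d = H = 4.8 m (single drainage).
U > 60%: T_v = 1.781 − 0.933·log₁₀(100 − 69) = 0.38956.
t = T_v·H_d²/c_v = 0.38956×4.8²/1.8 = 4.986 years.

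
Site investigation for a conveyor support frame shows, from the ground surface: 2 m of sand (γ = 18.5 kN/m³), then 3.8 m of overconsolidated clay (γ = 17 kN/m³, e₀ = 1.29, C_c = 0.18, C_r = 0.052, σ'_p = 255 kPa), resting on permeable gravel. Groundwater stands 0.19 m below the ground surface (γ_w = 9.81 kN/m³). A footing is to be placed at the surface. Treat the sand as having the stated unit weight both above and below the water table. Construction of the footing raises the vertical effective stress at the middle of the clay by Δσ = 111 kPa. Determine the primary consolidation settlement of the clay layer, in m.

S_c ≈ 0.0553 m

Mid-depth of clay below the ground surface: z = 2 + 3.8/2 = 3.9 m.
Total vertical stress at mid-clay: σ_v = 18.5×2 + 17×1.9 = 69.3 kPa.
Pore pressure: u = 9.81×(3.9 − 0.19) = 36.395 kPa.
Initial effective stress: σ'_0 = σ_v − u = 69.3 − 36.395 = 32.905 kPa.
Final effective stress: σ'_f = 32.905 + 111 = 143.91 kPa.
σ'_f = 143.91 ≤ σ'_p = 255 kPa, so the clay remains overconsolidated and only the recompression index applies:
S_c = C_r·H/(1+e₀)·log₁₀(σ'_f/σ'_0) = 0.052×3.8/2.29×log₁₀(143.91/32.905)
    = 0.086289 × 0.64083 = 0.0553 m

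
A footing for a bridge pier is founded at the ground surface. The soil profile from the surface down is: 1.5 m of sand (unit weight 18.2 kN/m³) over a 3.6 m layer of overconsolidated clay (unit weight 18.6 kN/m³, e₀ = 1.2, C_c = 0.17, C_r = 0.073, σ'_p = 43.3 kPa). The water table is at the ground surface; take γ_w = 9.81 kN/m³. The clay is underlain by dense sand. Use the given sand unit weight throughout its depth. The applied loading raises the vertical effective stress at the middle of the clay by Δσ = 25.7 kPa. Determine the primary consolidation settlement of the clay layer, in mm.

Mid-depth of clay below the ground surface: z = 1.5 + 3.6/2 = 3.3 m.
Total vertical stress at mid-clay: σ_v = 18.2×1.5 + 18.6×1.8 = 60.78 kPa.
Pore pressure: u = 9.81×(3.3 − 0) = 32.373 kPa.
Initial effective stress: σ'_0 = σ_v − u = 60.78 − 32.373 = 28.407 kPa.
Final effective stress: σ'_f = 28.407 + 25.7 = 54.107 kPa.
σ'_f = 54.107 > σ'_p = 43.3 kPa, so the stress path crosses the preconsolidation pressure — recompression up to σ'_p, then virgin compression beyond:
S_c = H/(1+e₀)·[C_r·log₁₀(σ'_p/σ'_0) + C_c·log₁₀(σ'_f/σ'_p)]
    = 3.6/2.2 × [0.073×log₁₀(43.3/28.407) + 0.17×log₁₀(54.107/43.3)]
    = 1.6364 × [0.013364 + 0.01645] = 0.04879 m

S_c ≈ 48.8 mm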